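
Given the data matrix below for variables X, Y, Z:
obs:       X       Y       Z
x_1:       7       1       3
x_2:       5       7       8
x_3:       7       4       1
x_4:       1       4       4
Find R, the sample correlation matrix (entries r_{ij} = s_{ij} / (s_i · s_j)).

Step 1 — column means:
  mean(X) = (7 + 5 + 7 + 1) / 4 = 20/4 = 5
  mean(Y) = (1 + 7 + 4 + 4) / 4 = 16/4 = 4
  mean(Z) = (3 + 8 + 1 + 4) / 4 = 16/4 = 4

Step 2 — sample variances and covariances s[i,j] = (1/(n-1)) · Σ_k (x_{k,i} - mean_i) · (x_{k,j} - mean_j), with n-1 = 3:
  s[X,X] = ((2)·(2) + (0)·(0) + (2)·(2) + (-4)·(-4)) / 3 = 24/3 = 8
  s[X,Y] = ((2)·(-3) + (0)·(3) + (2)·(0) + (-4)·(0)) / 3 = -6/3 = -2
  s[X,Z] = ((2)·(-1) + (0)·(4) + (2)·(-3) + (-4)·(0)) / 3 = -8/3 = -2.6667
  s[Y,Y] = ((-3)·(-3) + (3)·(3) + (0)·(0) + (0)·(0)) / 3 = 18/3 = 6
  s[Y,Z] = ((-3)·(-1) + (3)·(4) + (0)·(-3) + (0)·(0)) / 3 = 15/3 = 5
  s[Z,Z] = ((-1)·(-1) + (4)·(4) + (-3)·(-3) + (0)·(0)) / 3 = 26/3 = 8.6667
  Sample standard deviations s_i = √(s[i,i]):
  s(X) = √(8) = 2.8284
  s(Y) = √(6) = 2.4495
  s(Z) = √(8.6667) = 2.9439

Step 3 — r_{ij} = s_{ij} / (s_i · s_j):
  r[X,X] = 1 (diagonal).
  r[X,Y] = -2 / (2.8284 · 2.4495) = -2 / 6.9282 = -0.2887
  r[X,Z] = -2.6667 / (2.8284 · 2.9439) = -2.6667 / 8.3267 = -0.3203
  r[Y,Y] = 1 (diagonal).
  r[Y,Z] = 5 / (2.4495 · 2.9439) = 5 / 7.2111 = 0.6934
  r[Z,Z] = 1 (diagonal).

R is symmetric with unit diagonal. Assembling:

R = [[1, -0.2887, -0.3203],
 [-0.2887, 1, 0.6934],
 [-0.3203, 0.6934, 1]]


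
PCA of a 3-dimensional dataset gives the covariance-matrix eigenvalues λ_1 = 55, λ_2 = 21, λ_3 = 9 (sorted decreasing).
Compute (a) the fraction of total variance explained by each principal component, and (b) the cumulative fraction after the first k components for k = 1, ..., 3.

Step 1 — total variance = trace(Sigma) = Σ λ_i = 55 + 21 + 9 = 85.

Step 2 — fraction explained by component i = λ_i / Σ λ:
  PC1: 55/85 = 0.6471
  PC2: 21/85 = 0.2471
  PC3: 9/85 = 0.1059

Step 3 — cumulative fraction after k components = (λ_1 + ... + λ_k) / Σ λ:
  k = 1: 55/85 = 0.6471
  k = 2: (55 + 21)/85 = 76/85 = 0.8941
  k = 3: (55 + 21 + 9)/85 = 85/85 = 1

Summary (fraction, with percent):

explained: PC1 0.6471 (64.71%), PC2 0.2471 (24.71%), PC3 0.1059 (10.59%);  cumulative: 0.6471, 0.8941, 1


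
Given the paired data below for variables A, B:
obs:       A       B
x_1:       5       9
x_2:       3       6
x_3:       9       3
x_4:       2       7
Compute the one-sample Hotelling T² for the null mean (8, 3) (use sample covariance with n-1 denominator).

Step 1 — sample mean vector:
  mean(A) = (5 + 3 + 9 + 2) / 4 = 19/4 = 4.75
  mean(B) = (9 + 6 + 3 + 7) / 4 = 25/4 = 6.25
  x̄ = (4.75, 6.25),  deviation x̄ - mu_0 = (4.75, 6.25) - (8, 3) = (-3.25, 3.25).

Step 2 — sample covariance matrix, S[i,j] = (1/(n-1)) · Σ_k (x_{k,i} - mean_i) · (x_{k,j} - mean_j), divisor n-1 = 3:
  S[A,A] = ((0.25)·(0.25) + (-1.75)·(-1.75) + (4.25)·(4.25) + (-2.75)·(-2.75)) / 3 = 28.75/3 = 9.5833
  S[A,B] = ((0.25)·(2.75) + (-1.75)·(-0.25) + (4.25)·(-3.25) + (-2.75)·(0.75)) / 3 = -14.75/3 = -4.9167
  S[B,B] = ((2.75)·(2.75) + (-0.25)·(-0.25) + (-3.25)·(-3.25) + (0.75)·(0.75)) / 3 = 18.75/3 = 6.25
  S = [[9.5833, -4.9167],
 [-4.9167, 6.25]].

Step 3 — invert S. det(S) = 9.5833·6.25 - (-4.9167)² = 35.7222.
  S^{-1} = (1/det) · [[d, -b], [-b, a]] = [[0.175, 0.1376],
 [0.1376, 0.2683]].

Step 4 — quadratic form (x̄ - mu_0)^T · S^{-1} · (x̄ - mu_0):
  S^{-1} · (x̄ - mu_0) = (-0.1213, 0.4246),
  (x̄ - mu_0)^T · [...] = (-3.25)·(-0.1213) + (3.25)·(0.4246) = 1.7741.

Step 5 — scale by n: T² = 4 · 1.7741 = 7.0964.

T² ≈ 7.0964


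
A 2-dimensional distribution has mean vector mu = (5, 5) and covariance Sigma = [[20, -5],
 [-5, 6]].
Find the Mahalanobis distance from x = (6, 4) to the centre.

Step 1 — centre the observation: (x - mu) = (1, -1).

Step 2 — invert Sigma. det(Sigma) = 20·6 - (-5)² = 95.
  Sigma^{-1} = (1/det) · [[d, -b], [-b, a]] = [[0.0632, 0.0526],
 [0.0526, 0.2105]].

Step 3 — form the quadratic (x - mu)^T · Sigma^{-1} · (x - mu):
  Sigma^{-1} · (x - mu) = (0.0105, -0.1579).
  (x - mu)^T · [Sigma^{-1} · (x - mu)] = (1)·(0.0105) + (-1)·(-0.1579) = 0.1684.

Step 4 — take square root: d = √(0.1684) ≈ 0.4104.

d(x, mu) = √(0.1684) ≈ 0.4104


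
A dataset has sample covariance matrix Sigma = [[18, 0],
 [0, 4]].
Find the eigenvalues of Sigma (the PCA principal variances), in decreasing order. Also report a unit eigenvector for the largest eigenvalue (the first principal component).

Step 1 — characteristic polynomial of 2×2 Sigma:
  det(Sigma - λI) = λ² - trace · λ + det = 0.
  trace = 18 + 4 = 22, det = 18·4 - (0)² = 72.
Step 2 — discriminant:
  Δ = trace² - 4·det = 484 - 288 = 196.
Step 3 — eigenvalues:
  λ = (trace ± √Δ)/2 = (22 ± 14)/2,
  λ_1 = 18,  λ_2 = 4.

Step 4 — unit eigenvector for λ_1: Sigma is diagonal, so its eigenvectors are the coordinate axes. λ_1 = 18 is the diagonal entry on the first coordinate axis, hence
  v_1 = (1, 0) (||v_1|| = 1).

λ_1 = 18,  λ_2 = 4;  v_1 ≈ (1, 0)


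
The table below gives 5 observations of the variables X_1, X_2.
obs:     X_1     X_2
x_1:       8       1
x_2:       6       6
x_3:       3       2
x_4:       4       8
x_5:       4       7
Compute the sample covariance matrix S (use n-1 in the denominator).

Step 1 — column means:
  mean(X_1) = (8 + 6 + 3 + 4 + 4) / 5 = 25/5 = 5
  mean(X_2) = (1 + 6 + 2 + 8 + 7) / 5 = 24/5 = 4.8

Step 2 — sample covariance S[i,j] = (1/(n-1)) · Σ_k (x_{k,i} - mean_i) · (x_{k,j} - mean_j), with n-1 = 4.
  S[X_1,X_1] = ((3)·(3) + (1)·(1) + (-2)·(-2) + (-1)·(-1) + (-1)·(-1)) / 4 = 16/4 = 4
  S[X_1,X_2] = ((3)·(-3.8) + (1)·(1.2) + (-2)·(-2.8) + (-1)·(3.2) + (-1)·(2.2)) / 4 = -10/4 = -2.5
  S[X_2,X_2] = ((-3.8)·(-3.8) + (1.2)·(1.2) + (-2.8)·(-2.8) + (3.2)·(3.2) + (2.2)·(2.2)) / 4 = 38.8/4 = 9.7

S is symmetric (S[j,i] = S[i,j]). Assembling:

S = [[4, -2.5],
 [-2.5, 9.7]]


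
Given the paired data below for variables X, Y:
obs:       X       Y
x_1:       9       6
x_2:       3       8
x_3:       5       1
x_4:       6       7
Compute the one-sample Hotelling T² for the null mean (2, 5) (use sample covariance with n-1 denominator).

Step 1 — sample mean vector:
  mean(X) = (9 + 3 + 5 + 6) / 4 = 23/4 = 5.75
  mean(Y) = (6 + 8 + 1 + 7) / 4 = 22/4 = 5.5
  x̄ = (5.75, 5.5),  deviation x̄ - mu_0 = (5.75, 5.5) - (2, 5) = (3.75, 0.5).

Step 2 — sample covariance matrix, S[i,j] = (1/(n-1)) · Σ_k (x_{k,i} - mean_i) · (x_{k,j} - mean_j), divisor n-1 = 3:
  S[X,X] = ((3.25)·(3.25) + (-2.75)·(-2.75) + (-0.75)·(-0.75) + (0.25)·(0.25)) / 3 = 18.75/3 = 6.25
  S[X,Y] = ((3.25)·(0.5) + (-2.75)·(2.5) + (-0.75)·(-4.5) + (0.25)·(1.5)) / 3 = -1.5/3 = -0.5
  S[Y,Y] = ((0.5)·(0.5) + (2.5)·(2.5) + (-4.5)·(-4.5) + (1.5)·(1.5)) / 3 = 29/3 = 9.6667
  S = [[6.25, -0.5],
 [-0.5, 9.6667]].

Step 3 — invert S. det(S) = 6.25·9.6667 - (-0.5)² = 60.1667.
  S^{-1} = (1/det) · [[d, -b], [-b, a]] = [[0.1607, 0.0083],
 [0.0083, 0.1039]].

Step 4 — quadratic form (x̄ - mu_0)^T · S^{-1} · (x̄ - mu_0):
  S^{-1} · (x̄ - mu_0) = (0.6066, 0.0831),
  (x̄ - mu_0)^T · [...] = (3.75)·(0.6066) + (0.5)·(0.0831) = 2.3165.

Step 5 — scale by n: T² = 4 · 2.3165 = 9.2659.

T² ≈ 9.2659


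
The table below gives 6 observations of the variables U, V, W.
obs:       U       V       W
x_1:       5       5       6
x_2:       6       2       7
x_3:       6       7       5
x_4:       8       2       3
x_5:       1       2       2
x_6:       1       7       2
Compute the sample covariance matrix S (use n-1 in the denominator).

Step 1 — column means:
  mean(U) = (5 + 6 + 6 + 8 + 1 + 1) / 6 = 27/6 = 4.5
  mean(V) = (5 + 2 + 7 + 2 + 2 + 7) / 6 = 25/6 = 4.1667
  mean(W) = (6 + 7 + 5 + 3 + 2 + 2) / 6 = 25/6 = 4.1667

Step 2 — sample covariance S[i,j] = (1/(n-1)) · Σ_k (x_{k,i} - mean_i) · (x_{k,j} - mean_j), with n-1 = 5.
  S[U,U] = ((0.5)·(0.5) + (1.5)·(1.5) + (1.5)·(1.5) + (3.5)·(3.5) + (-3.5)·(-3.5) + (-3.5)·(-3.5)) / 5 = 41.5/5 = 8.3
  S[U,V] = ((0.5)·(0.8333) + (1.5)·(-2.1667) + (1.5)·(2.8333) + (3.5)·(-2.1667) + (-3.5)·(-2.1667) + (-3.5)·(2.8333)) / 5 = -8.5/5 = -1.7
  S[U,W] = ((0.5)·(1.8333) + (1.5)·(2.8333) + (1.5)·(0.8333) + (3.5)·(-1.1667) + (-3.5)·(-2.1667) + (-3.5)·(-2.1667)) / 5 = 17.5/5 = 3.5
  S[V,V] = ((0.8333)·(0.8333) + (-2.1667)·(-2.1667) + (2.8333)·(2.8333) + (-2.1667)·(-2.1667) + (-2.1667)·(-2.1667) + (2.8333)·(2.8333)) / 5 = 30.8333/5 = 6.1667
  S[V,W] = ((0.8333)·(1.8333) + (-2.1667)·(2.8333) + (2.8333)·(0.8333) + (-2.1667)·(-1.1667) + (-2.1667)·(-2.1667) + (2.8333)·(-2.1667)) / 5 = -1.1667/5 = -0.2333
  S[W,W] = ((1.8333)·(1.8333) + (2.8333)·(2.8333) + (0.8333)·(0.8333) + (-1.1667)·(-1.1667) + (-2.1667)·(-2.1667) + (-2.1667)·(-2.1667)) / 5 = 22.8333/5 = 4.5667

S is symmetric (S[j,i] = S[i,j]). Assembling:

S = [[8.3, -1.7, 3.5],
 [-1.7, 6.1667, -0.2333],
 [3.5, -0.2333, 4.5667]]


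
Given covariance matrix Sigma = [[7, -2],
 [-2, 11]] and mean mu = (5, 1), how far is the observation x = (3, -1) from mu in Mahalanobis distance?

Step 1 — centre the observation: (x - mu) = (-2, -2).

Step 2 — invert Sigma. det(Sigma) = 7·11 - (-2)² = 73.
  Sigma^{-1} = (1/det) · [[d, -b], [-b, a]] = [[0.1507, 0.0274],
 [0.0274, 0.0959]].

Step 3 — form the quadratic (x - mu)^T · Sigma^{-1} · (x - mu):
  Sigma^{-1} · (x - mu) = (-0.3562, -0.2466).
  (x - mu)^T · [Sigma^{-1} · (x - mu)] = (-2)·(-0.3562) + (-2)·(-0.2466) = 1.2055.

Step 4 — take square root: d = √(1.2055) ≈ 1.0979.

d(x, mu) = √(1.2055) ≈ 1.0979


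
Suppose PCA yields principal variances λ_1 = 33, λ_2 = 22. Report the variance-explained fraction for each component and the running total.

Step 1 — total variance = trace(Sigma) = Σ λ_i = 33 + 22 = 55.

Step 2 — fraction explained by component i = λ_i / Σ λ:
  PC1: 33/55 = 0.6
  PC2: 22/55 = 0.4

Step 3 — cumulative fraction after k components = (λ_1 + ... + λ_k) / Σ λ:
  k = 1: 33/55 = 0.6
  k = 2: (33 + 22)/55 = 55/55 = 1

Summary (fraction, with percent):

explained: PC1 0.6 (60%), PC2 0.4 (40%);  cumulative: 0.6, 1


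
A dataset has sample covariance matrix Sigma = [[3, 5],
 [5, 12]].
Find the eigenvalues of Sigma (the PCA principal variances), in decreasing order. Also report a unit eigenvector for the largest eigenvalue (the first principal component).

Step 1 — characteristic polynomial of 2×2 Sigma:
  det(Sigma - λI) = λ² - trace · λ + det = 0.
  trace = 3 + 12 = 15, det = 3·12 - (5)² = 11.
Step 2 — discriminant:
  Δ = trace² - 4·det = 225 - 44 = 181.
Step 3 — eigenvalues:
  λ = (trace ± √Δ)/2 = (15 ± 13.4536)/2,
  λ_1 = 14.2268,  λ_2 = 0.7732.

Step 4 — unit eigenvector for λ_1: solve (Sigma - λ_1 I)v = 0. First row:
  (3 - 14.2268)·v_x + (5)·v_y = 0, i.e. (-11.2268)·v_x + (5)·v_y = 0,
  so v ∝ (b, λ_1 - a) = (5, 11.2268) = u.
  ||u|| = √((5)² + (11.2268)²) = √(151.0413) ≈ 12.2899,
  v_1 = u/||u|| ≈ (0.4068, 0.9135) (||v_1|| = 1).

λ_1 = 14.2268,  λ_2 = 0.7732;  v_1 ≈ (0.4068, 0.9135)


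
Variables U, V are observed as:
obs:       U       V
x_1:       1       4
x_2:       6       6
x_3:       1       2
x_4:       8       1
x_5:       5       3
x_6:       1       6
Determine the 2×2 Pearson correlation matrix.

Step 1 — column means:
  mean(U) = (1 + 6 + 1 + 8 + 5 + 1) / 6 = 22/6 = 3.6667
  mean(V) = (4 + 6 + 2 + 1 + 3 + 6) / 6 = 22/6 = 3.6667

Step 2 — sample variances and covariances s[i,j] = (1/(n-1)) · Σ_k (x_{k,i} - mean_i) · (x_{k,j} - mean_j), with n-1 = 5:
  s[U,U] = ((-2.6667)·(-2.6667) + (2.3333)·(2.3333) + (-2.6667)·(-2.6667) + (4.3333)·(4.3333) + (1.3333)·(1.3333) + (-2.6667)·(-2.6667)) / 5 = 47.3333/5 = 9.4667
  s[U,V] = ((-2.6667)·(0.3333) + (2.3333)·(2.3333) + (-2.6667)·(-1.6667) + (4.3333)·(-2.6667) + (1.3333)·(-0.6667) + (-2.6667)·(2.3333)) / 5 = -9.6667/5 = -1.9333
  s[V,V] = ((0.3333)·(0.3333) + (2.3333)·(2.3333) + (-1.6667)·(-1.6667) + (-2.6667)·(-2.6667) + (-0.6667)·(-0.6667) + (2.3333)·(2.3333)) / 5 = 21.3333/5 = 4.2667
  Sample standard deviations s_i = √(s[i,i]):
  s(U) = √(9.4667) = 3.0768
  s(V) = √(4.2667) = 2.0656

Step 3 — r_{ij} = s_{ij} / (s_i · s_j):
  r[U,U] = 1 (diagonal).
  r[U,V] = -1.9333 / (3.0768 · 2.0656) = -1.9333 / 6.3554 = -0.3042
  r[V,V] = 1 (diagonal).

R is symmetric with unit diagonal. Assembling:

R = [[1, -0.3042],
 [-0.3042, 1]]


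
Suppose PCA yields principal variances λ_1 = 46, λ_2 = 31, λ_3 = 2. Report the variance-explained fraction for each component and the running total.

Step 1 — total variance = trace(Sigma) = Σ λ_i = 46 + 31 + 2 = 79.

Step 2 — fraction explained by component i = λ_i / Σ λ:
  PC1: 46/79 = 0.5823
  PC2: 31/79 = 0.3924
  PC3: 2/79 = 0.0253

Step 3 — cumulative fraction after k components = (λ_1 + ... + λ_k) / Σ λ:
  k = 1: 46/79 = 0.5823
  k = 2: (46 + 31)/79 = 77/79 = 0.9747
  k = 3: (46 + 31 + 2)/79 = 79/79 = 1

Summary (fraction, with percent):

explained: PC1 0.5823 (58.23%), PC2 0.3924 (39.24%), PC3 0.0253 (2.53%);  cumulative: 0.5823, 0.9747, 1


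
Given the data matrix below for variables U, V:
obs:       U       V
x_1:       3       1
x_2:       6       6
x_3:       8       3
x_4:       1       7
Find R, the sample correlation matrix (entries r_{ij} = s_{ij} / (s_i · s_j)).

Step 1 — column means:
  mean(U) = (3 + 6 + 8 + 1) / 4 = 18/4 = 4.5
  mean(V) = (1 + 6 + 3 + 7) / 4 = 17/4 = 4.25

Step 2 — sample variances and covariances s[i,j] = (1/(n-1)) · Σ_k (x_{k,i} - mean_i) · (x_{k,j} - mean_j), with n-1 = 3:
  s[U,U] = ((-1.5)·(-1.5) + (1.5)·(1.5) + (3.5)·(3.5) + (-3.5)·(-3.5)) / 3 = 29/3 = 9.6667
  s[U,V] = ((-1.5)·(-3.25) + (1.5)·(1.75) + (3.5)·(-1.25) + (-3.5)·(2.75)) / 3 = -6.5/3 = -2.1667
  s[V,V] = ((-3.25)·(-3.25) + (1.75)·(1.75) + (-1.25)·(-1.25) + (2.75)·(2.75)) / 3 = 22.75/3 = 7.5833
  Sample standard deviations s_i = √(s[i,i]):
  s(U) = √(9.6667) = 3.1091
  s(V) = √(7.5833) = 2.7538

Step 3 — r_{ij} = s_{ij} / (s_i · s_j):
  r[U,U] = 1 (diagonal).
  r[U,V] = -2.1667 / (3.1091 · 2.7538) = -2.1667 / 8.5619 = -0.2531
  r[V,V] = 1 (diagonal).

R is symmetric with unit diagonal. Assembling:

R = [[1, -0.2531],
 [-0.2531, 1]]


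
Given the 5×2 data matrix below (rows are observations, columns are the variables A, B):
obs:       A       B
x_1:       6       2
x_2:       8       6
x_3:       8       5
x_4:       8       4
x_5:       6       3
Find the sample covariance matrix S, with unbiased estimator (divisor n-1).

Step 1 — column means:
  mean(A) = (6 + 8 + 8 + 8 + 6) / 5 = 36/5 = 7.2
  mean(B) = (2 + 6 + 5 + 4 + 3) / 5 = 20/5 = 4

Step 2 — sample covariance S[i,j] = (1/(n-1)) · Σ_k (x_{k,i} - mean_i) · (x_{k,j} - mean_j), with n-1 = 4.
  S[A,A] = ((-1.2)·(-1.2) + (0.8)·(0.8) + (0.8)·(0.8) + (0.8)·(0.8) + (-1.2)·(-1.2)) / 4 = 4.8/4 = 1.2
  S[A,B] = ((-1.2)·(-2) + (0.8)·(2) + (0.8)·(1) + (0.8)·(0) + (-1.2)·(-1)) / 4 = 6/4 = 1.5
  S[B,B] = ((-2)·(-2) + (2)·(2) + (1)·(1) + (0)·(0) + (-1)·(-1)) / 4 = 10/4 = 2.5

S is symmetric (S[j,i] = S[i,j]). Assembling:

S = [[1.2, 1.5],
 [1.5, 2.5]]


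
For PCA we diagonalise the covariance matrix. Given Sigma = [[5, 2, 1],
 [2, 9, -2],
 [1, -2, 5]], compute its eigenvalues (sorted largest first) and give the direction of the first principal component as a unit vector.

Step 1 — characteristic polynomial p(λ) = det(λI - Sigma) = λ³ - tr·λ² + c_1·λ - det, where tr = trace, c_1 = sum of the principal 2×2 minors, det = det(Sigma):
  tr = 5 + 9 + 5 = 19,
  c_1 = (5·9 - (2)²) + (5·5 - (1)²) + (9·5 - (-2)²) = 41 + 24 + 41 = 106,
  det = 5·(9·5 - (-2)²) - (2)·((2)·5 - (-2)·(1)) + (1)·((2)·(-2) - 9·(1)) = 5·(41) - (2)·(12) + (1)·(-13) = 168.
  So p(λ) = λ³ - 19λ² + 106λ - 168.
Step 2 — look for an integer root (rational root theorem: any rational root is an integer divisor of 168). Testing λ = 6:
  p(6) = 216 - 684 + 636 - 168 = 0  ✓
  Dividing out (λ - 6): p(λ) = (λ - 6)(λ² - 13λ + 28).
Step 3 — remaining eigenvalues from the quadratic λ² - 13λ + 28 = 0:
  Δ = 13² - 4·28 = 169 - 112 = 57,  λ = (13 ± √57)/2 = (13 ± 7.5498)/2 ≈ 10.2749 or 2.7251.
  Sorted: λ_1 = 10.2749,  λ_2 = 6,  λ_3 = 2.7251  (check: sum = 19 = tr ✓).

Step 4 — unit eigenvector for λ_1 ≈ 10.2749: v spans the null space of (Sigma - λ_1 I), whose rows are
  r_1 = (-5.2749, 2, 1),  r_2 = (2, -1.2749, -2),  r_3 = (1, -2, -5.2749).
  v is orthogonal to every row, so take v ∝ r_1 × r_2 = ((2)·(-2) - (1)·(-1.2749), (1)·(2) - (-5.2749)·(-2), (-5.2749)·(-1.2749) - (2)·(2)) ≈ (-2.7251, -8.5498, 2.7251).
  Rescale (multiply by -1 so the first nonzero entry is positive): u = (2.7251, 8.5498, -2.7251).
  ||u|| = √((2.7251)² + (8.5498)² + (-2.7251)²) = √(87.9518) ≈ 9.3783,  v_1 = u/||u|| ≈ (0.2906, 0.9117, -0.2906) (||v_1|| = 1).

λ_1 = 10.2749,  λ_2 = 6,  λ_3 = 2.7251;  v_1 ≈ (0.2906, 0.9117, -0.2906)


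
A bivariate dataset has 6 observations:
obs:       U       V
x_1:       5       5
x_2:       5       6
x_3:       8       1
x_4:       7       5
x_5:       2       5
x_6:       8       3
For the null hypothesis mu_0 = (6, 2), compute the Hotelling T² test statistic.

Step 1 — sample mean vector:
  mean(U) = (5 + 5 + 8 + 7 + 2 + 8) / 6 = 35/6 = 5.8333
  mean(V) = (5 + 6 + 1 + 5 + 5 + 3) / 6 = 25/6 = 4.1667
  x̄ = (5.8333, 4.1667),  deviation x̄ - mu_0 = (5.8333, 4.1667) - (6, 2) = (-0.1667, 2.1667).

Step 2 — sample covariance matrix, S[i,j] = (1/(n-1)) · Σ_k (x_{k,i} - mean_i) · (x_{k,j} - mean_j), divisor n-1 = 5:
  S[U,U] = ((-0.8333)·(-0.8333) + (-0.8333)·(-0.8333) + (2.1667)·(2.1667) + (1.1667)·(1.1667) + (-3.8333)·(-3.8333) + (2.1667)·(2.1667)) / 5 = 26.8333/5 = 5.3667
  S[U,V] = ((-0.8333)·(0.8333) + (-0.8333)·(1.8333) + (2.1667)·(-3.1667) + (1.1667)·(0.8333) + (-3.8333)·(0.8333) + (2.1667)·(-1.1667)) / 5 = -13.8333/5 = -2.7667
  S[V,V] = ((0.8333)·(0.8333) + (1.8333)·(1.8333) + (-3.1667)·(-3.1667) + (0.8333)·(0.8333) + (0.8333)·(0.8333) + (-1.1667)·(-1.1667)) / 5 = 16.8333/5 = 3.3667
  S = [[5.3667, -2.7667],
 [-2.7667, 3.3667]].

Step 3 — invert S. det(S) = 5.3667·3.3667 - (-2.7667)² = 10.4133.
  S^{-1} = (1/det) · [[d, -b], [-b, a]] = [[0.3233, 0.2657],
 [0.2657, 0.5154]].

Step 4 — quadratic form (x̄ - mu_0)^T · S^{-1} · (x̄ - mu_0):
  S^{-1} · (x̄ - mu_0) = (0.5218, 1.0723),
  (x̄ - mu_0)^T · [...] = (-0.1667)·(0.5218) + (2.1667)·(1.0723) = 2.2364.

Step 5 — scale by n: T² = 6 · 2.2364 = 13.4187.

T² ≈ 13.4187


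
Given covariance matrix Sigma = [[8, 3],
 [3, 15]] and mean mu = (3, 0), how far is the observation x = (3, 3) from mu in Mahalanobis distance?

Step 1 — centre the observation: (x - mu) = (0, 3).

Step 2 — invert Sigma. det(Sigma) = 8·15 - (3)² = 111.
  Sigma^{-1} = (1/det) · [[d, -b], [-b, a]] = [[0.1351, -0.027],
 [-0.027, 0.0721]].

Step 3 — form the quadratic (x - mu)^T · Sigma^{-1} · (x - mu):
  Sigma^{-1} · (x - mu) = (-0.0811, 0.2162).
  (x - mu)^T · [Sigma^{-1} · (x - mu)] = (0)·(-0.0811) + (3)·(0.2162) = 0.6486.

Step 4 — take square root: d = √(0.6486) ≈ 0.8054.

d(x, mu) = √(0.6486) ≈ 0.8054


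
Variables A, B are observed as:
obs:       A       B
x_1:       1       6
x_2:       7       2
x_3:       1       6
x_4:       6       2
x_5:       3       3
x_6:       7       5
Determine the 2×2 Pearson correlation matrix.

Step 1 — column means:
  mean(A) = (1 + 7 + 1 + 6 + 3 + 7) / 6 = 25/6 = 4.1667
  mean(B) = (6 + 2 + 6 + 2 + 3 + 5) / 6 = 24/6 = 4

Step 2 — sample variances and covariances s[i,j] = (1/(n-1)) · Σ_k (x_{k,i} - mean_i) · (x_{k,j} - mean_j), with n-1 = 5:
  s[A,A] = ((-3.1667)·(-3.1667) + (2.8333)·(2.8333) + (-3.1667)·(-3.1667) + (1.8333)·(1.8333) + (-1.1667)·(-1.1667) + (2.8333)·(2.8333)) / 5 = 40.8333/5 = 8.1667
  s[A,B] = ((-3.1667)·(2) + (2.8333)·(-2) + (-3.1667)·(2) + (1.8333)·(-2) + (-1.1667)·(-1) + (2.8333)·(1)) / 5 = -18/5 = -3.6
  s[B,B] = ((2)·(2) + (-2)·(-2) + (2)·(2) + (-2)·(-2) + (-1)·(-1) + (1)·(1)) / 5 = 18/5 = 3.6
  Sample standard deviations s_i = √(s[i,i]):
  s(A) = √(8.1667) = 2.8577
  s(B) = √(3.6) = 1.8974

Step 3 — r_{ij} = s_{ij} / (s_i · s_j):
  r[A,A] = 1 (diagonal).
  r[A,B] = -3.6 / (2.8577 · 1.8974) = -3.6 / 5.4222 = -0.6639
  r[B,B] = 1 (diagonal).

R is symmetric with unit diagonal. Assembling:

R = [[1, -0.6639],
 [-0.6639, 1]]


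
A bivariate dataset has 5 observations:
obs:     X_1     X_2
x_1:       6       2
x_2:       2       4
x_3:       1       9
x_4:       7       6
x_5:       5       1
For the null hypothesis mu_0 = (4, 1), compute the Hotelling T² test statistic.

Step 1 — sample mean vector:
  mean(X_1) = (6 + 2 + 1 + 7 + 5) / 5 = 21/5 = 4.2
  mean(X_2) = (2 + 4 + 9 + 6 + 1) / 5 = 22/5 = 4.4
  x̄ = (4.2, 4.4),  deviation x̄ - mu_0 = (4.2, 4.4) - (4, 1) = (0.2, 3.4).

Step 2 — sample covariance matrix, S[i,j] = (1/(n-1)) · Σ_k (x_{k,i} - mean_i) · (x_{k,j} - mean_j), divisor n-1 = 4:
  S[X_1,X_1] = ((1.8)·(1.8) + (-2.2)·(-2.2) + (-3.2)·(-3.2) + (2.8)·(2.8) + (0.8)·(0.8)) / 4 = 26.8/4 = 6.7
  S[X_1,X_2] = ((1.8)·(-2.4) + (-2.2)·(-0.4) + (-3.2)·(4.6) + (2.8)·(1.6) + (0.8)·(-3.4)) / 4 = -16.4/4 = -4.1
  S[X_2,X_2] = ((-2.4)·(-2.4) + (-0.4)·(-0.4) + (4.6)·(4.6) + (1.6)·(1.6) + (-3.4)·(-3.4)) / 4 = 41.2/4 = 10.3
  S = [[6.7, -4.1],
 [-4.1, 10.3]].

Step 3 — invert S. det(S) = 6.7·10.3 - (-4.1)² = 52.2.
  S^{-1} = (1/det) · [[d, -b], [-b, a]] = [[0.1973, 0.0785],
 [0.0785, 0.1284]].

Step 4 — quadratic form (x̄ - mu_0)^T · S^{-1} · (x̄ - mu_0):
  S^{-1} · (x̄ - mu_0) = (0.3065, 0.4521),
  (x̄ - mu_0)^T · [...] = (0.2)·(0.3065) + (3.4)·(0.4521) = 1.5985.

Step 5 — scale by n: T² = 5 · 1.5985 = 7.9923.

T² ≈ 7.9923


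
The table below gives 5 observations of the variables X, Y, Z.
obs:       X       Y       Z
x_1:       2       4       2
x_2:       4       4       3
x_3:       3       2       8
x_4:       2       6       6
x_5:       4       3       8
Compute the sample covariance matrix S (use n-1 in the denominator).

Step 1 — column means:
  mean(X) = (2 + 4 + 3 + 2 + 4) / 5 = 15/5 = 3
  mean(Y) = (4 + 4 + 2 + 6 + 3) / 5 = 19/5 = 3.8
  mean(Z) = (2 + 3 + 8 + 6 + 8) / 5 = 27/5 = 5.4

Step 2 — sample covariance S[i,j] = (1/(n-1)) · Σ_k (x_{k,i} - mean_i) · (x_{k,j} - mean_j), with n-1 = 4.
  S[X,X] = ((-1)·(-1) + (1)·(1) + (0)·(0) + (-1)·(-1) + (1)·(1)) / 4 = 4/4 = 1
  S[X,Y] = ((-1)·(0.2) + (1)·(0.2) + (0)·(-1.8) + (-1)·(2.2) + (1)·(-0.8)) / 4 = -3/4 = -0.75
  S[X,Z] = ((-1)·(-3.4) + (1)·(-2.4) + (0)·(2.6) + (-1)·(0.6) + (1)·(2.6)) / 4 = 3/4 = 0.75
  S[Y,Y] = ((0.2)·(0.2) + (0.2)·(0.2) + (-1.8)·(-1.8) + (2.2)·(2.2) + (-0.8)·(-0.8)) / 4 = 8.8/4 = 2.2
  S[Y,Z] = ((0.2)·(-3.4) + (0.2)·(-2.4) + (-1.8)·(2.6) + (2.2)·(0.6) + (-0.8)·(2.6)) / 4 = -6.6/4 = -1.65
  S[Z,Z] = ((-3.4)·(-3.4) + (-2.4)·(-2.4) + (2.6)·(2.6) + (0.6)·(0.6) + (2.6)·(2.6)) / 4 = 31.2/4 = 7.8

S is symmetric (S[j,i] = S[i,j]). Assembling:

S = [[1, -0.75, 0.75],
 [-0.75, 2.2, -1.65],
 [0.75, -1.65, 7.8]]


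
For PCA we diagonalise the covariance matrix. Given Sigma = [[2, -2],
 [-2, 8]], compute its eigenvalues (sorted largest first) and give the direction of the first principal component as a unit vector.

Step 1 — characteristic polynomial of 2×2 Sigma:
  det(Sigma - λI) = λ² - trace · λ + det = 0.
  trace = 2 + 8 = 10, det = 2·8 - (-2)² = 12.
Step 2 — discriminant:
  Δ = trace² - 4·det = 100 - 48 = 52.
Step 3 — eigenvalues:
  λ = (trace ± √Δ)/2 = (10 ± 7.2111)/2,
  λ_1 = 8.6056,  λ_2 = 1.3944.

Step 4 — unit eigenvector for λ_1: solve (Sigma - λ_1 I)v = 0. First row:
  (2 - 8.6056)·v_x + (-2)·v_y = 0, i.e. (-6.6056)·v_x + (-2)·v_y = 0,
  so v ∝ (b, λ_1 - a) = (-2, 6.6056); multiply by -1 so the first entry is positive: u = (2, -6.6056).
  ||u|| = √((2)² + (-6.6056)²) = √(47.6333) ≈ 6.9017,
  v_1 = u/||u|| ≈ (0.2898, -0.9571) (||v_1|| = 1).

λ_1 = 8.6056,  λ_2 = 1.3944;  v_1 ≈ (0.2898, -0.9571)


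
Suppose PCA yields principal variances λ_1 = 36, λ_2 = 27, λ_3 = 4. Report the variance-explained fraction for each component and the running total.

Step 1 — total variance = trace(Sigma) = Σ λ_i = 36 + 27 + 4 = 67.

Step 2 — fraction explained by component i = λ_i / Σ λ:
  PC1: 36/67 = 0.5373
  PC2: 27/67 = 0.403
  PC3: 4/67 = 0.0597

Step 3 — cumulative fraction after k components = (λ_1 + ... + λ_k) / Σ λ:
  k = 1: 36/67 = 0.5373
  k = 2: (36 + 27)/67 = 63/67 = 0.9403
  k = 3: (36 + 27 + 4)/67 = 67/67 = 1

Summary (fraction, with percent):

explained: PC1 0.5373 (53.73%), PC2 0.403 (40.3%), PC3 0.0597 (5.97%);  cumulative: 0.5373, 0.9403, 1


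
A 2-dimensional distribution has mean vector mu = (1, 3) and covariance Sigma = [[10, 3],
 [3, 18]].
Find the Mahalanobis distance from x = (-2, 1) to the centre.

Step 1 — centre the observation: (x - mu) = (-3, -2).

Step 2 — invert Sigma. det(Sigma) = 10·18 - (3)² = 171.
  Sigma^{-1} = (1/det) · [[d, -b], [-b, a]] = [[0.1053, -0.0175],
 [-0.0175, 0.0585]].

Step 3 — form the quadratic (x - mu)^T · Sigma^{-1} · (x - mu):
  Sigma^{-1} · (x - mu) = (-0.2807, -0.0643).
  (x - mu)^T · [Sigma^{-1} · (x - mu)] = (-3)·(-0.2807) + (-2)·(-0.0643) = 0.9708.

Step 4 — take square root: d = √(0.9708) ≈ 0.9853.

d(x, mu) = √(0.9708) ≈ 0.9853


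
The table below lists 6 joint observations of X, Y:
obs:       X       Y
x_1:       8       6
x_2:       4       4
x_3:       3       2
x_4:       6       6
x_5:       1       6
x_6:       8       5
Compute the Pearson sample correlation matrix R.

Step 1 — column means:
  mean(X) = (8 + 4 + 3 + 6 + 1 + 8) / 6 = 30/6 = 5
  mean(Y) = (6 + 4 + 2 + 6 + 6 + 5) / 6 = 29/6 = 4.8333

Step 2 — sample variances and covariances s[i,j] = (1/(n-1)) · Σ_k (x_{k,i} - mean_i) · (x_{k,j} - mean_j), with n-1 = 5:
  s[X,X] = ((3)·(3) + (-1)·(-1) + (-2)·(-2) + (1)·(1) + (-4)·(-4) + (3)·(3)) / 5 = 40/5 = 8
  s[X,Y] = ((3)·(1.1667) + (-1)·(-0.8333) + (-2)·(-2.8333) + (1)·(1.1667) + (-4)·(1.1667) + (3)·(0.1667)) / 5 = 7/5 = 1.4
  s[Y,Y] = ((1.1667)·(1.1667) + (-0.8333)·(-0.8333) + (-2.8333)·(-2.8333) + (1.1667)·(1.1667) + (1.1667)·(1.1667) + (0.1667)·(0.1667)) / 5 = 12.8333/5 = 2.5667
  Sample standard deviations s_i = √(s[i,i]):
  s(X) = √(8) = 2.8284
  s(Y) = √(2.5667) = 1.6021

Step 3 — r_{ij} = s_{ij} / (s_i · s_j):
  r[X,X] = 1 (diagonal).
  r[X,Y] = 1.4 / (2.8284 · 1.6021) = 1.4 / 4.5314 = 0.309
  r[Y,Y] = 1 (diagonal).

R is symmetric with unit diagonal. Assembling:

R = [[1, 0.309],
 [0.309, 1]]


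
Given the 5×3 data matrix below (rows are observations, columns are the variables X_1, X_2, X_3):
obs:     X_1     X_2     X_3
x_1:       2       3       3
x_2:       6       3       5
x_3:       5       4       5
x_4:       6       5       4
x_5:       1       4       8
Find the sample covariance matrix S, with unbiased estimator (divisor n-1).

Step 1 — column means:
  mean(X_1) = (2 + 6 + 5 + 6 + 1) / 5 = 20/5 = 4
  mean(X_2) = (3 + 3 + 4 + 5 + 4) / 5 = 19/5 = 3.8
  mean(X_3) = (3 + 5 + 5 + 4 + 8) / 5 = 25/5 = 5

Step 2 — sample covariance S[i,j] = (1/(n-1)) · Σ_k (x_{k,i} - mean_i) · (x_{k,j} - mean_j), with n-1 = 4.
  S[X_1,X_1] = ((-2)·(-2) + (2)·(2) + (1)·(1) + (2)·(2) + (-3)·(-3)) / 4 = 22/4 = 5.5
  S[X_1,X_2] = ((-2)·(-0.8) + (2)·(-0.8) + (1)·(0.2) + (2)·(1.2) + (-3)·(0.2)) / 4 = 2/4 = 0.5
  S[X_1,X_3] = ((-2)·(-2) + (2)·(0) + (1)·(0) + (2)·(-1) + (-3)·(3)) / 4 = -7/4 = -1.75
  S[X_2,X_2] = ((-0.8)·(-0.8) + (-0.8)·(-0.8) + (0.2)·(0.2) + (1.2)·(1.2) + (0.2)·(0.2)) / 4 = 2.8/4 = 0.7
  S[X_2,X_3] = ((-0.8)·(-2) + (-0.8)·(0) + (0.2)·(0) + (1.2)·(-1) + (0.2)·(3)) / 4 = 1/4 = 0.25
  S[X_3,X_3] = ((-2)·(-2) + (0)·(0) + (0)·(0) + (-1)·(-1) + (3)·(3)) / 4 = 14/4 = 3.5

S is symmetric (S[j,i] = S[i,j]). Assembling:

S = [[5.5, 0.5, -1.75],
 [0.5, 0.7, 0.25],
 [-1.75, 0.25, 3.5]]


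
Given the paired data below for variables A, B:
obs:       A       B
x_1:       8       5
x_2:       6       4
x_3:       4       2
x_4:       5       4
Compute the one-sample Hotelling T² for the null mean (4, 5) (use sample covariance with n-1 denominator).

Step 1 — sample mean vector:
  mean(A) = (8 + 6 + 4 + 5) / 4 = 23/4 = 5.75
  mean(B) = (5 + 4 + 2 + 4) / 4 = 15/4 = 3.75
  x̄ = (5.75, 3.75),  deviation x̄ - mu_0 = (5.75, 3.75) - (4, 5) = (1.75, -1.25).

Step 2 — sample covariance matrix, S[i,j] = (1/(n-1)) · Σ_k (x_{k,i} - mean_i) · (x_{k,j} - mean_j), divisor n-1 = 3:
  S[A,A] = ((2.25)·(2.25) + (0.25)·(0.25) + (-1.75)·(-1.75) + (-0.75)·(-0.75)) / 3 = 8.75/3 = 2.9167
  S[A,B] = ((2.25)·(1.25) + (0.25)·(0.25) + (-1.75)·(-1.75) + (-0.75)·(0.25)) / 3 = 5.75/3 = 1.9167
  S[B,B] = ((1.25)·(1.25) + (0.25)·(0.25) + (-1.75)·(-1.75) + (0.25)·(0.25)) / 3 = 4.75/3 = 1.5833
  S = [[2.9167, 1.9167],
 [1.9167, 1.5833]].

Step 3 — invert S. det(S) = 2.9167·1.5833 - (1.9167)² = 0.9444.
  S^{-1} = (1/det) · [[d, -b], [-b, a]] = [[1.6765, -2.0294],
 [-2.0294, 3.0882]].

Step 4 — quadratic form (x̄ - mu_0)^T · S^{-1} · (x̄ - mu_0):
  S^{-1} · (x̄ - mu_0) = (5.4706, -7.4118),
  (x̄ - mu_0)^T · [...] = (1.75)·(5.4706) + (-1.25)·(-7.4118) = 18.8382.

Step 5 — scale by n: T² = 4 · 18.8382 = 75.3529.

T² ≈ 75.3529


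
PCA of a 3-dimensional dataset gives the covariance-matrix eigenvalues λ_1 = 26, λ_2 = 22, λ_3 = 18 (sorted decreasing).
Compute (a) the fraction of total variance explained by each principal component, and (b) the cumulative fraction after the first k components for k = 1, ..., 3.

Step 1 — total variance = trace(Sigma) = Σ λ_i = 26 + 22 + 18 = 66.

Step 2 — fraction explained by component i = λ_i / Σ λ:
  PC1: 26/66 = 0.3939
  PC2: 22/66 = 0.3333
  PC3: 18/66 = 0.2727

Step 3 — cumulative fraction after k components = (λ_1 + ... + λ_k) / Σ λ:
  k = 1: 26/66 = 0.3939
  k = 2: (26 + 22)/66 = 48/66 = 0.7273
  k = 3: (26 + 22 + 18)/66 = 66/66 = 1

Summary (fraction, with percent):

explained: PC1 0.3939 (39.39%), PC2 0.3333 (33.33%), PC3 0.2727 (27.27%);  cumulative: 0.3939, 0.7273, 1


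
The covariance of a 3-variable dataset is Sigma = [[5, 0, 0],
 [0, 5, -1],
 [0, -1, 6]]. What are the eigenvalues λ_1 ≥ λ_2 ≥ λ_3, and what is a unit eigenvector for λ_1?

Step 1 — characteristic polynomial p(λ) = det(λI - Sigma) = λ³ - tr·λ² + c_1·λ - det, where tr = trace, c_1 = sum of the principal 2×2 minors, det = det(Sigma):
  tr = 5 + 5 + 6 = 16,
  c_1 = (5·5 - (0)²) + (5·6 - (0)²) + (5·6 - (-1)²) = 25 + 30 + 29 = 84,
  det = 5·(5·6 - (-1)²) - (0)·((0)·6 - (-1)·(0)) + (0)·((0)·(-1) - 5·(0)) = 5·(29) - (0)·(0) + (0)·(0) = 145.
  So p(λ) = λ³ - 16λ² + 84λ - 145.
Step 2 — look for an integer root (rational root theorem: any rational root is an integer divisor of 145). Testing λ = 5:
  p(5) = 125 - 400 + 420 - 145 = 0  ✓
  Dividing out (λ - 5): p(λ) = (λ - 5)(λ² - 11λ + 29).
Step 3 — remaining eigenvalues from the quadratic λ² - 11λ + 29 = 0:
  Δ = 11² - 4·29 = 121 - 116 = 5,  λ = (11 ± √5)/2 = (11 ± 2.2361)/2 ≈ 6.618 or 4.382.
  Sorted: λ_1 = 6.618,  λ_2 = 5,  λ_3 = 4.382  (check: sum = 16 = tr ✓).

Step 4 — unit eigenvector for λ_1 ≈ 6.618: v spans the null space of (Sigma - λ_1 I), whose rows are
  r_1 = (-1.618, 0, 0),  r_2 = (0, -1.618, -1),  r_3 = (0, -1, -0.618).
  v is orthogonal to every row, so take v ∝ r_1 × r_2 = ((0)·(-1) - (0)·(-1.618), (0)·(0) - (-1.618)·(-1), (-1.618)·(-1.618) - (0)·(0)) ≈ (0, -1.618, 2.618).
  Rescale (multiply by -1 so the first nonzero entry is positive): u = (0, 1.618, -2.618).
  ||u|| = √((0)² + (1.618)² + (-2.618)²) = √(9.4721) ≈ 3.0777,  v_1 = u/||u|| ≈ (0, 0.5257, -0.8507) (||v_1|| = 1).

λ_1 = 6.618,  λ_2 = 5,  λ_3 = 4.382;  v_1 ≈ (0, 0.5257, -0.8507)


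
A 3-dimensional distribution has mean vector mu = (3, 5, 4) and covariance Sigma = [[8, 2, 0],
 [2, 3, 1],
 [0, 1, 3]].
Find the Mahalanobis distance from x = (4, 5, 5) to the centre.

Step 1 — centre the observation: (x - mu) = (1, 0, 1).

Step 2 — invert Sigma (cofactor / det for 3×3, or solve directly):
  Sigma^{-1} = [[0.1538, -0.1154, 0.0385],
 [-0.1154, 0.4615, -0.1538],
 [0.0385, -0.1538, 0.3846]].

Step 3 — form the quadratic (x - mu)^T · Sigma^{-1} · (x - mu):
  Sigma^{-1} · (x - mu) = (0.1923, -0.2692, 0.4231).
  (x - mu)^T · [Sigma^{-1} · (x - mu)] = (1)·(0.1923) + (0)·(-0.2692) + (1)·(0.4231) = 0.6154.

Step 4 — take square root: d = √(0.6154) ≈ 0.7845.

d(x, mu) = √(0.6154) ≈ 0.7845


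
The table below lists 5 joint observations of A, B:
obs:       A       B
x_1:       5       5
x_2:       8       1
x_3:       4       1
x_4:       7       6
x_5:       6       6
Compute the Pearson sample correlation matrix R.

Step 1 — column means:
  mean(A) = (5 + 8 + 4 + 7 + 6) / 5 = 30/5 = 6
  mean(B) = (5 + 1 + 1 + 6 + 6) / 5 = 19/5 = 3.8

Step 2 — sample variances and covariances s[i,j] = (1/(n-1)) · Σ_k (x_{k,i} - mean_i) · (x_{k,j} - mean_j), with n-1 = 4:
  s[A,A] = ((-1)·(-1) + (2)·(2) + (-2)·(-2) + (1)·(1) + (0)·(0)) / 4 = 10/4 = 2.5
  s[A,B] = ((-1)·(1.2) + (2)·(-2.8) + (-2)·(-2.8) + (1)·(2.2) + (0)·(2.2)) / 4 = 1/4 = 0.25
  s[B,B] = ((1.2)·(1.2) + (-2.8)·(-2.8) + (-2.8)·(-2.8) + (2.2)·(2.2) + (2.2)·(2.2)) / 4 = 26.8/4 = 6.7
  Sample standard deviations s_i = √(s[i,i]):
  s(A) = √(2.5) = 1.5811
  s(B) = √(6.7) = 2.5884

Step 3 — r_{ij} = s_{ij} / (s_i · s_j):
  r[A,A] = 1 (diagonal).
  r[A,B] = 0.25 / (1.5811 · 2.5884) = 0.25 / 4.0927 = 0.0611
  r[B,B] = 1 (diagonal).

R is symmetric with unit diagonal. Assembling:

R = [[1, 0.0611],
 [0.0611, 1]]


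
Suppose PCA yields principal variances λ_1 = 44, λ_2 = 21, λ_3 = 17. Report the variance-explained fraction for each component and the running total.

Step 1 — total variance = trace(Sigma) = Σ λ_i = 44 + 21 + 17 = 82.

Step 2 — fraction explained by component i = λ_i / Σ λ:
  PC1: 44/82 = 0.5366
  PC2: 21/82 = 0.2561
  PC3: 17/82 = 0.2073

Step 3 — cumulative fraction after k components = (λ_1 + ... + λ_k) / Σ λ:
  k = 1: 44/82 = 0.5366
  k = 2: (44 + 21)/82 = 65/82 = 0.7927
  k = 3: (44 + 21 + 17)/82 = 82/82 = 1

Summary (fraction, with percent):

explained: PC1 0.5366 (53.66%), PC2 0.2561 (25.61%), PC3 0.2073 (20.73%);  cumulative: 0.5366, 0.7927, 1


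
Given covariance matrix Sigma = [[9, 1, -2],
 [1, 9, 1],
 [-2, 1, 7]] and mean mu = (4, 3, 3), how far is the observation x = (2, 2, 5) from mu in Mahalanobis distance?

Step 1 — centre the observation: (x - mu) = (-2, -1, 2).

Step 2 — invert Sigma (cofactor / det for 3×3, or solve directly):
  Sigma^{-1} = [[0.1213, -0.0176, 0.0372],
 [-0.0176, 0.1155, -0.0215],
 [0.0372, -0.0215, 0.1566]].

Step 3 — form the quadratic (x - mu)^T · Sigma^{-1} · (x - mu):
  Sigma^{-1} · (x - mu) = (-0.1507, -0.1233, 0.2603).
  (x - mu)^T · [Sigma^{-1} · (x - mu)] = (-2)·(-0.1507) + (-1)·(-0.1233) + (2)·(0.2603) = 0.9452.

Step 4 — take square root: d = √(0.9452) ≈ 0.9722.

d(x, mu) = √(0.9452) ≈ 0.9722


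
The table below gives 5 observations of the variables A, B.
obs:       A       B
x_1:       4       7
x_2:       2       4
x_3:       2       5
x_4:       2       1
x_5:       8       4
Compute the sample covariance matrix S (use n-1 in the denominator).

Step 1 — column means:
  mean(A) = (4 + 2 + 2 + 2 + 8) / 5 = 18/5 = 3.6
  mean(B) = (7 + 4 + 5 + 1 + 4) / 5 = 21/5 = 4.2

Step 2 — sample covariance S[i,j] = (1/(n-1)) · Σ_k (x_{k,i} - mean_i) · (x_{k,j} - mean_j), with n-1 = 4.
  S[A,A] = ((0.4)·(0.4) + (-1.6)·(-1.6) + (-1.6)·(-1.6) + (-1.6)·(-1.6) + (4.4)·(4.4)) / 4 = 27.2/4 = 6.8
  S[A,B] = ((0.4)·(2.8) + (-1.6)·(-0.2) + (-1.6)·(0.8) + (-1.6)·(-3.2) + (4.4)·(-0.2)) / 4 = 4.4/4 = 1.1
  S[B,B] = ((2.8)·(2.8) + (-0.2)·(-0.2) + (0.8)·(0.8) + (-3.2)·(-3.2) + (-0.2)·(-0.2)) / 4 = 18.8/4 = 4.7

S is symmetric (S[j,i] = S[i,j]). Assembling:

S = [[6.8, 1.1],
 [1.1, 4.7]]


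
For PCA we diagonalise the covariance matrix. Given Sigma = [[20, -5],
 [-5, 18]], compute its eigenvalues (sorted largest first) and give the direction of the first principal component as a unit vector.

Step 1 — characteristic polynomial of 2×2 Sigma:
  det(Sigma - λI) = λ² - trace · λ + det = 0.
  trace = 20 + 18 = 38, det = 20·18 - (-5)² = 335.
Step 2 — discriminant:
  Δ = trace² - 4·det = 1444 - 1340 = 104.
Step 3 — eigenvalues:
  λ = (trace ± √Δ)/2 = (38 ± 10.198)/2,
  λ_1 = 24.099,  λ_2 = 13.901.

Step 4 — unit eigenvector for λ_1: solve (Sigma - λ_1 I)v = 0. First row:
  (20 - 24.099)·v_x + (-5)·v_y = 0, i.e. (-4.099)·v_x + (-5)·v_y = 0,
  so v ∝ (b, λ_1 - a) = (-5, 4.099); multiply by -1 so the first entry is positive: u = (5, -4.099).
  ||u|| = √((5)² + (-4.099)²) = √(41.802) ≈ 6.4654,
  v_1 = u/||u|| ≈ (0.7733, -0.634) (||v_1|| = 1).

λ_1 = 24.099,  λ_2 = 13.901;  v_1 ≈ (0.7733, -0.634)


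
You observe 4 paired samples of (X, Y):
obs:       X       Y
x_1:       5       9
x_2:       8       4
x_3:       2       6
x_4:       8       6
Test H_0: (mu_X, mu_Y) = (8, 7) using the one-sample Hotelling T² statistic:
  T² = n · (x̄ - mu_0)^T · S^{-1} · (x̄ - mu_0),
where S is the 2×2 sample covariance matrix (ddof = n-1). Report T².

Step 1 — sample mean vector:
  mean(X) = (5 + 8 + 2 + 8) / 4 = 23/4 = 5.75
  mean(Y) = (9 + 4 + 6 + 6) / 4 = 25/4 = 6.25
  x̄ = (5.75, 6.25),  deviation x̄ - mu_0 = (5.75, 6.25) - (8, 7) = (-2.25, -0.75).

Step 2 — sample covariance matrix, S[i,j] = (1/(n-1)) · Σ_k (x_{k,i} - mean_i) · (x_{k,j} - mean_j), divisor n-1 = 3:
  S[X,X] = ((-0.75)·(-0.75) + (2.25)·(2.25) + (-3.75)·(-3.75) + (2.25)·(2.25)) / 3 = 24.75/3 = 8.25
  S[X,Y] = ((-0.75)·(2.75) + (2.25)·(-2.25) + (-3.75)·(-0.25) + (2.25)·(-0.25)) / 3 = -6.75/3 = -2.25
  S[Y,Y] = ((2.75)·(2.75) + (-2.25)·(-2.25) + (-0.25)·(-0.25) + (-0.25)·(-0.25)) / 3 = 12.75/3 = 4.25
  S = [[8.25, -2.25],
 [-2.25, 4.25]].

Step 3 — invert S. det(S) = 8.25·4.25 - (-2.25)² = 30.
  S^{-1} = (1/det) · [[d, -b], [-b, a]] = [[0.1417, 0.075],
 [0.075, 0.275]].

Step 4 — quadratic form (x̄ - mu_0)^T · S^{-1} · (x̄ - mu_0):
  S^{-1} · (x̄ - mu_0) = (-0.375, -0.375),
  (x̄ - mu_0)^T · [...] = (-2.25)·(-0.375) + (-0.75)·(-0.375) = 1.125.

Step 5 — scale by n: T² = 4 · 1.125 = 4.5.

T² ≈ 4.5


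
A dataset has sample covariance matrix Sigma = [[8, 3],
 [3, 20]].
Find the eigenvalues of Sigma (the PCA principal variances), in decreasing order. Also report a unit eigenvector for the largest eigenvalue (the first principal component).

Step 1 — characteristic polynomial of 2×2 Sigma:
  det(Sigma - λI) = λ² - trace · λ + det = 0.
  trace = 8 + 20 = 28, det = 8·20 - (3)² = 151.
Step 2 — discriminant:
  Δ = trace² - 4·det = 784 - 604 = 180.
Step 3 — eigenvalues:
  λ = (trace ± √Δ)/2 = (28 ± 13.4164)/2,
  λ_1 = 20.7082,  λ_2 = 7.2918.

Step 4 — unit eigenvector for λ_1: solve (Sigma - λ_1 I)v = 0. First row:
  (8 - 20.7082)·v_x + (3)·v_y = 0, i.e. (-12.7082)·v_x + (3)·v_y = 0,
  so v ∝ (b, λ_1 - a) = (3, 12.7082) = u.
  ||u|| = √((3)² + (12.7082)²) = √(170.4984) ≈ 13.0575,
  v_1 = u/||u|| ≈ (0.2298, 0.9732) (||v_1|| = 1).

λ_1 = 20.7082,  λ_2 = 7.2918;  v_1 ≈ (0.2298, 0.9732)


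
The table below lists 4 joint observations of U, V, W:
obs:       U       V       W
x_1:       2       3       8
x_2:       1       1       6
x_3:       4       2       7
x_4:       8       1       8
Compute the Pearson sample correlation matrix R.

Step 1 — column means:
  mean(U) = (2 + 1 + 4 + 8) / 4 = 15/4 = 3.75
  mean(V) = (3 + 1 + 2 + 1) / 4 = 7/4 = 1.75
  mean(W) = (8 + 6 + 7 + 8) / 4 = 29/4 = 7.25

Step 2 — sample variances and covariances s[i,j] = (1/(n-1)) · Σ_k (x_{k,i} - mean_i) · (x_{k,j} - mean_j), with n-1 = 3:
  s[U,U] = ((-1.75)·(-1.75) + (-2.75)·(-2.75) + (0.25)·(0.25) + (4.25)·(4.25)) / 3 = 28.75/3 = 9.5833
  s[U,V] = ((-1.75)·(1.25) + (-2.75)·(-0.75) + (0.25)·(0.25) + (4.25)·(-0.75)) / 3 = -3.25/3 = -1.0833
  s[U,W] = ((-1.75)·(0.75) + (-2.75)·(-1.25) + (0.25)·(-0.25) + (4.25)·(0.75)) / 3 = 5.25/3 = 1.75
  s[V,V] = ((1.25)·(1.25) + (-0.75)·(-0.75) + (0.25)·(0.25) + (-0.75)·(-0.75)) / 3 = 2.75/3 = 0.9167
  s[V,W] = ((1.25)·(0.75) + (-0.75)·(-1.25) + (0.25)·(-0.25) + (-0.75)·(0.75)) / 3 = 1.25/3 = 0.4167
  s[W,W] = ((0.75)·(0.75) + (-1.25)·(-1.25) + (-0.25)·(-0.25) + (0.75)·(0.75)) / 3 = 2.75/3 = 0.9167
  Sample standard deviations s_i = √(s[i,i]):
  s(U) = √(9.5833) = 3.0957
  s(V) = √(0.9167) = 0.9574
  s(W) = √(0.9167) = 0.9574

Step 3 — r_{ij} = s_{ij} / (s_i · s_j):
  r[U,U] = 1 (diagonal).
  r[U,V] = -1.0833 / (3.0957 · 0.9574) = -1.0833 / 2.9639 = -0.3655
  r[U,W] = 1.75 / (3.0957 · 0.9574) = 1.75 / 2.9639 = 0.5904
  r[V,V] = 1 (diagonal).
  r[V,W] = 0.4167 / (0.9574 · 0.9574) = 0.4167 / 0.9167 = 0.4545
  r[W,W] = 1 (diagonal).

R is symmetric with unit diagonal. Assembling:

R = [[1, -0.3655, 0.5904],
 [-0.3655, 1, 0.4545],
 [0.5904, 0.4545, 1]]
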